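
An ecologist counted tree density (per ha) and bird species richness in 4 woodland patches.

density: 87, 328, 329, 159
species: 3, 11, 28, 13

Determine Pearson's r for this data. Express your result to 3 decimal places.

n = 4, Σx = 903, Σy = 55, Σx² = 248675, Σy² = 1083, Σxy = 15148
nΣxy − ΣxΣy = 60592 − 49665 = 10927
nΣx² − (Σx)² = 994700 − 815409 = 179291; nΣy² − (Σy)² = 4332 − 3025 = 1307
r = 10927 / √(179291 × 1307) = 10927 / 15307.9501 ≈ 0.714

0.714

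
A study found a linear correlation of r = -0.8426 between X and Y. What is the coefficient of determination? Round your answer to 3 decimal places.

0.710

r² = (-0.8426)² = 0.710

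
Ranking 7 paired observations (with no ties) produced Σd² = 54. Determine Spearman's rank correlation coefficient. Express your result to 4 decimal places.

0.0357

ρ = 1 − 6Σd² / [n(n²−1)] = 1 − 6×54 / (7×48)
  = 1 − 324/336 = 1 − 0.96429 ≈ 0.0357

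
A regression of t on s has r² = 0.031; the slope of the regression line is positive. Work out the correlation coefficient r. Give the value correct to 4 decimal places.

0.1761

|r| = √0.031 = 0.1761
The association is positive, so r = 0.1761.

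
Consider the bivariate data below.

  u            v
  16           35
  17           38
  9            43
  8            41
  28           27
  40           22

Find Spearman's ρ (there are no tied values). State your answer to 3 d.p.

-0.886

Rank u: 3, 4, 2, 1, 5, 6
Rank v: 3, 4, 6, 5, 2, 1
d = rank(u) − rank(v): 0, 0, -4, -4, 3, 5; Σd² = 66
ρ = 1 − 6Σd² / [n(n²−1)] = 1 − 6×66 / (6×35) = 1 − 396/210 ≈ -0.886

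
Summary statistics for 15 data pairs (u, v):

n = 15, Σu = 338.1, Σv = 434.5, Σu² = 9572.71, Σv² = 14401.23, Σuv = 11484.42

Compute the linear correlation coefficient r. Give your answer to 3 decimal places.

r = (nΣuv − ΣuΣv) / √[(nΣu² − (Σu)²)(nΣv² − (Σv)²)]
Numerator: 15×11484.42 − 338.1×434.5 = 25361.85
Denominator: √[(143590.65 − 114311.61)(216018.45 − 188790.25)] = √[29279.04 × 27228.2] = 28235.0059
r = 25361.85 / 28235.0059 ≈ 0.898

0.898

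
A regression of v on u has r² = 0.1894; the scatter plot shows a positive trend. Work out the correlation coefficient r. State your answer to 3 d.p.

0.435

|r| = √0.1894 = 0.435
The association is positive, so r = 0.435.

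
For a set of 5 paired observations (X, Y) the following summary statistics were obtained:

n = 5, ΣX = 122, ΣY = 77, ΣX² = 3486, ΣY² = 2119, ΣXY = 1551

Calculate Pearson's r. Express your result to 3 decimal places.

r = (nΣXY − ΣXΣY) / √[(nΣX² − (ΣX)²)(nΣY² − (ΣY)²)]
Numerator: 5×1551 − 122×77 = -1639
Denominator: √[(17430 − 14884)(10595 − 5929)] = √[2546 × 4666] = 3446.6848
r = -1639 / 3446.6848 ≈ -0.476

-0.476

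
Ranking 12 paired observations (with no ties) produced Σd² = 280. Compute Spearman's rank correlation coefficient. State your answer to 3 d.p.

ρ = 1 − 6Σd² / [n(n²−1)] = 1 − 6×280 / (12×143)
  = 1 − 1680/1716 = 1 − 0.9790 ≈ 0.021

0.021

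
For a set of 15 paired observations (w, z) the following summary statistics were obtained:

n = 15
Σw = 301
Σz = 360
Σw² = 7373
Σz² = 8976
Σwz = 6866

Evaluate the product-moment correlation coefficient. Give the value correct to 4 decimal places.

-0.5349

r = (nΣwz − ΣwΣz) / √[(nΣw² − (Σw)²)(nΣz² − (Σz)²)]
Numerator: 15×6866 − 301×360 = -5370
Denominator: √[(110595 − 90601)(134640 − 129600)] = √[19994 × 5040] = 10038.4142
r = -5370 / 10038.4142 ≈ -0.5349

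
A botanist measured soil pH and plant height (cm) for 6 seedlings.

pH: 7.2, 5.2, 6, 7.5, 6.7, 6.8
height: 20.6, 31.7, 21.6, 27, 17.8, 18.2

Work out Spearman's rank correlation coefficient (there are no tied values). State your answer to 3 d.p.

Rank pH: 5, 1, 2, 6, 3, 4
Rank height: 3, 6, 4, 5, 1, 2
d = rank(pH) − rank(height): 2, -5, -2, 1, 2, 2; Σd² = 42
ρ = 1 − 6Σd² / [n(n²−1)] = 1 − 6×42 / (6×35) = 1 − 252/210 ≈ -0.200

-0.200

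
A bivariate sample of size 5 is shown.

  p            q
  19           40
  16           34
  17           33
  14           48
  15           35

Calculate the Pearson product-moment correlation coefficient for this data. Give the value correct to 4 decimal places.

-0.3351

n = 5, Σp = 81, Σq = 190, Σp² = 1327, Σq² = 7374, Σpq = 3062
nΣpq − ΣpΣq = 15310 − 15390 = -80
nΣp² − (Σp)² = 6635 − 6561 = 74; nΣq² − (Σq)² = 36870 − 36100 = 770
r = -80 / √(74 × 770) = -80 / 238.7048 ≈ -0.3351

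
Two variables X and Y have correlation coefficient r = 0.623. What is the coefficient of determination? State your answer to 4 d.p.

0.3881

r² = (0.623)² = 0.3881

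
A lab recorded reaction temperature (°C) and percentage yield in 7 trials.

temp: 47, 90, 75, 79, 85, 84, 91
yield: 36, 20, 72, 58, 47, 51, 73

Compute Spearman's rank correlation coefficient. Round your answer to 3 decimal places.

0.107

Rank temp: 1, 6, 2, 3, 5, 4, 7
Rank yield: 2, 1, 6, 5, 3, 4, 7
d = rank(temp) − rank(yield): -1, 5, -4, -2, 2, 0, 0; Σd² = 50
ρ = 1 − 6Σd² / [n(n²−1)] = 1 − 6×50 / (7×48) = 1 − 300/336 ≈ 0.107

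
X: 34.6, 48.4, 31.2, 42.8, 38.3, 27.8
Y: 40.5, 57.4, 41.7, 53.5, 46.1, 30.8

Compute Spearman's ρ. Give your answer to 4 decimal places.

Rank X: 3, 6, 2, 5, 4, 1
Rank Y: 2, 6, 3, 5, 4, 1
d = rank(X) − rank(Y): 1, 0, -1, 0, 0, 0; Σd² = 2
ρ = 1 − 6Σd² / [n(n²−1)] = 1 − 6×2 / (6×35) = 1 − 12/210 ≈ 0.9429

0.9429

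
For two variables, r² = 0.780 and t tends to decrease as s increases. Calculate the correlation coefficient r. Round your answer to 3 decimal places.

|r| = √0.780 = 0.883
The association is negative, so r = −0.883.

-0.883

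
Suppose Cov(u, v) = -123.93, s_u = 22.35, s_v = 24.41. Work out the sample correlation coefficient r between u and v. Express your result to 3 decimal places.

r = Cov(u,v) / (s_u · s_v) = -123.93 / (22.35 × 24.41)
  = -123.93 / 545.5635 ≈ -0.227

-0.227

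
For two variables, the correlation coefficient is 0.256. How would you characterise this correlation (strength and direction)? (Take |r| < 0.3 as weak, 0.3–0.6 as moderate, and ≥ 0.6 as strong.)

weak positive

r = 0.256 > 0 so the relationship is positive.
|r| = 0.256, which falls in the weak range.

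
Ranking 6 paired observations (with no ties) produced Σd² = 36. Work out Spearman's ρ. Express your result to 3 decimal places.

ρ = 1 − 6Σd² / [n(n²−1)] = 1 − 6×36 / (6×35)
  = 1 − 216/210 = 1 − 1.0286 ≈ -0.029

-0.029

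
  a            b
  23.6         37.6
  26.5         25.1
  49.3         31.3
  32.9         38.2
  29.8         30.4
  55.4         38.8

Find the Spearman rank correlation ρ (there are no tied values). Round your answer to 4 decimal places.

0.5429

Rank a: 1, 2, 5, 4, 3, 6
Rank b: 4, 1, 3, 5, 2, 6
d = rank(a) − rank(b): -3, 1, 2, -1, 1, 0; Σd² = 16
ρ = 1 − 6Σd² / [n(n²−1)] = 1 − 6×16 / (6×35) = 1 − 96/210 ≈ 0.5429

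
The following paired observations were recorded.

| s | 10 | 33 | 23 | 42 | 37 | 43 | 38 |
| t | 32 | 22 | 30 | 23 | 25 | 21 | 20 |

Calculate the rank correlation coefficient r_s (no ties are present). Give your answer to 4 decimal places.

-0.7500

Rank s: 1, 3, 2, 6, 4, 7, 5
Rank t: 7, 3, 6, 4, 5, 2, 1
d = rank(s) − rank(t): -6, 0, -4, 2, -1, 5, 4; Σd² = 98
ρ = 1 − 6Σd² / [n(n²−1)] = 1 − 6×98 / (7×48) = 1 − 588/336 ≈ -0.7500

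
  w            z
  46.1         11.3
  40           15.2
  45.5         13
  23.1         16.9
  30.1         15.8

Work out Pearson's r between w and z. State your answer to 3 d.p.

n = 5, Σw = 184.8, Σz = 72.2, Σw² = 7235.08, Σz² = 1062.98, Σwz = 2586.4
nΣwz − ΣwΣz = 12932 − 13342.56 = -410.56
nΣw² − (Σw)² = 36175.4 − 34151.04 = 2024.36; nΣz² − (Σz)² = 5314.9 − 5212.84 = 102.06
r = -410.56 / √(2024.36 × 102.06) = -410.56 / 454.5395 ≈ -0.903

-0.903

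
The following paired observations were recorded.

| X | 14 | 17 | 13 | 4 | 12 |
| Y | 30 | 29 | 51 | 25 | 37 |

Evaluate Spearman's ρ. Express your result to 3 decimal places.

0.100

Rank X: 4, 5, 3, 1, 2
Rank Y: 3, 2, 5, 1, 4
d = rank(X) − rank(Y): 1, 3, -2, 0, -2; Σd² = 18
ρ = 1 − 6Σd² / [n(n²−1)] = 1 − 6×18 / (5×24) = 1 − 108/120 ≈ 0.100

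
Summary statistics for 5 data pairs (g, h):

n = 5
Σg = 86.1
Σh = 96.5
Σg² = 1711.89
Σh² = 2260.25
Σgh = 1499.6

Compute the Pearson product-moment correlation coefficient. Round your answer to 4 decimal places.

-0.5369

r = (nΣgh − ΣgΣh) / √[(nΣg² − (Σg)²)(nΣh² − (Σh)²)]
Numerator: 5×1499.6 − 86.1×96.5 = -810.65
Denominator: √[(8559.45 − 7413.21)(11301.25 − 9312.25)] = √[1146.24 × 1989] = 1509.9243
r = -810.65 / 1509.9243 ≈ -0.5369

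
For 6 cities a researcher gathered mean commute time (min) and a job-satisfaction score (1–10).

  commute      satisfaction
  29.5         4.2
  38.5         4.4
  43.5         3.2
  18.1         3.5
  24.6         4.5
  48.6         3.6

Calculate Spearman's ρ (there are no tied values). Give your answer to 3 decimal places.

Rank commute: 3, 4, 5, 1, 2, 6
Rank satisfaction: 4, 5, 1, 2, 6, 3
d = rank(commute) − rank(satisfaction): -1, -1, 4, -1, -4, 3; Σd² = 44
ρ = 1 − 6Σd² / [n(n²−1)] = 1 − 6×44 / (6×35) = 1 − 264/210 ≈ -0.257

-0.257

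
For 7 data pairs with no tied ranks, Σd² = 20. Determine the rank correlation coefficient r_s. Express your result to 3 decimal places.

0.643

ρ = 1 − 6Σd² / [n(n²−1)] = 1 − 6×20 / (7×48)
  = 1 − 120/336 = 1 − 0.3571 ≈ 0.643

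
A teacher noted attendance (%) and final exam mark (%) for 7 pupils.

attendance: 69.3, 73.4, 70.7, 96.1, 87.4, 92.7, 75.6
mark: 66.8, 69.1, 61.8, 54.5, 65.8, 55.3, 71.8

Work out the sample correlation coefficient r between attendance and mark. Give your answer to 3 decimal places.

-0.734

n = 7, Σx = 565.2, Σy = 445.1, Σx² = 46371.16, Σy² = 28569.51, Σxy = 35613.2
nΣxy − ΣxΣy = 249292.4 − 251570.52 = -2278.12
nΣx² − (Σx)² = 324598.12 − 319451.04 = 5147.08; nΣy² − (Σy)² = 199986.57 − 198114.01 = 1872.56
r = -2278.12 / √(5147.08 × 1872.56) = -2278.12 / 3104.5477 ≈ -0.734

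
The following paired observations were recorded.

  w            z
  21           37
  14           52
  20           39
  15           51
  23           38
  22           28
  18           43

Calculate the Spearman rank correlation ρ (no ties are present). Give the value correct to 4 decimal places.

Rank w: 5, 1, 4, 2, 7, 6, 3
Rank z: 2, 7, 4, 6, 3, 1, 5
d = rank(w) − rank(z): 3, -6, 0, -4, 4, 5, -2; Σd² = 106
ρ = 1 − 6Σd² / [n(n²−1)] = 1 − 6×106 / (7×48) = 1 − 636/336 ≈ -0.8929

-0.8929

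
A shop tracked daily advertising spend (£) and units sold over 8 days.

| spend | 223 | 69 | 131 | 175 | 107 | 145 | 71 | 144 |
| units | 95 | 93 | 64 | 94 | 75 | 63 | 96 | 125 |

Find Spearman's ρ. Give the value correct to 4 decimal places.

0.0476

Rank spend: 8, 1, 4, 7, 3, 6, 2, 5
Rank units: 6, 4, 2, 5, 3, 1, 7, 8
d = rank(spend) − rank(units): 2, -3, 2, 2, 0, 5, -5, -3; Σd² = 80
ρ = 1 − 6Σd² / [n(n²−1)] = 1 − 6×80 / (8×63) = 1 − 480/504 ≈ 0.0476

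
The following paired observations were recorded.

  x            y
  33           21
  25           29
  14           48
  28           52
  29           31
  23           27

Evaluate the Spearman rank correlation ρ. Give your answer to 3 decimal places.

Rank x: 6, 3, 1, 4, 5, 2
Rank y: 1, 3, 5, 6, 4, 2
d = rank(x) − rank(y): 5, 0, -4, -2, 1, 0; Σd² = 46
ρ = 1 − 6Σd² / [n(n²−1)] = 1 − 6×46 / (6×35) = 1 − 276/210 ≈ -0.314

-0.314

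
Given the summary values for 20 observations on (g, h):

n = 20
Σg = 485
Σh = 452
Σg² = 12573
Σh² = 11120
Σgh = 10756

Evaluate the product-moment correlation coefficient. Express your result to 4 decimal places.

r = (nΣgh − ΣgΣh) / √[(nΣg² − (Σg)²)(nΣh² − (Σh)²)]
Numerator: 20×10756 − 485×452 = -4100
Denominator: √[(251460 − 235225)(222400 − 204304)] = √[16235 × 18096] = 17140.2614
r = -4100 / 17140.2614 ≈ -0.2392

-0.2392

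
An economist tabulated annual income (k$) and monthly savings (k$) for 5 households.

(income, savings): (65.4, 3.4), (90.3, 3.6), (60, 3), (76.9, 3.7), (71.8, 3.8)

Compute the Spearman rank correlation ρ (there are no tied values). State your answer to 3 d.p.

Rank income: 2, 5, 1, 4, 3
Rank savings: 2, 3, 1, 4, 5
d = rank(income) − rank(savings): 0, 2, 0, 0, -2; Σd² = 8
ρ = 1 − 6Σd² / [n(n²−1)] = 1 − 6×8 / (5×24) = 1 − 48/120 ≈ 0.600

0.600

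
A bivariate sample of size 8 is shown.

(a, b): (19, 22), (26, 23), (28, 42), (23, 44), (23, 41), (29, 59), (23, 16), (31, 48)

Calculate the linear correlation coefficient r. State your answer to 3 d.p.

n = 8, Σa = 202, Σb = 295, Σa² = 5210, Σb² = 12435, Σab = 7714
nΣab − ΣaΣb = 61712 − 59590 = 2122
nΣa² − (Σa)² = 41680 − 40804 = 876; nΣb² − (Σb)² = 99480 − 87025 = 12455
r = 2122 / √(876 × 12455) = 2122 / 3303.1167 ≈ 0.642

0.642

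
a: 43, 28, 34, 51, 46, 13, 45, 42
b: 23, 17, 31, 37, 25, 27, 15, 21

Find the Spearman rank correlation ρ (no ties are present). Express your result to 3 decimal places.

0.143

Rank a: 5, 2, 3, 8, 7, 1, 6, 4
Rank b: 4, 2, 7, 8, 5, 6, 1, 3
d = rank(a) − rank(b): 1, 0, -4, 0, 2, -5, 5, 1; Σd² = 72
ρ = 1 − 6Σd² / [n(n²−1)] = 1 − 6×72 / (8×63) = 1 − 432/504 ≈ 0.143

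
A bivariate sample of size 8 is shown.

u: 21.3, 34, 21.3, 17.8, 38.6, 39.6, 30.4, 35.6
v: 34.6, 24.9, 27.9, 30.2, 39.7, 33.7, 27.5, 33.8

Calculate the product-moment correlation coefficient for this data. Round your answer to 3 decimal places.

0.336

n = 8, Σu = 238.6, Σv = 252.3, Σu² = 7629.86, Σv² = 8118.09, Σuv = 7621.63
nΣuv − ΣuΣv = 60973.04 − 60198.78 = 774.26
nΣu² − (Σu)² = 61038.88 − 56929.96 = 4108.92; nΣv² − (Σv)² = 64944.72 − 63655.29 = 1289.43
r = 774.26 / √(4108.92 × 1289.43) = 774.26 / 2301.7743 ≈ 0.336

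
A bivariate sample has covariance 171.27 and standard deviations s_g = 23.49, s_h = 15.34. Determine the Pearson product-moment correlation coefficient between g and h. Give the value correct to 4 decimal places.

0.4753

r = Cov(g,h) / (s_g · s_h) = 171.27 / (23.49 × 15.34)
  = 171.27 / 360.3366 ≈ 0.4753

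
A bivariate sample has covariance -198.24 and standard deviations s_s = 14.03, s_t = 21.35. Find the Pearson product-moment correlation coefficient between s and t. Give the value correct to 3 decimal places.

r = Cov(s,t) / (s_s · s_t) = -198.24 / (14.03 × 21.35)
  = -198.24 / 299.5405 ≈ -0.662

-0.662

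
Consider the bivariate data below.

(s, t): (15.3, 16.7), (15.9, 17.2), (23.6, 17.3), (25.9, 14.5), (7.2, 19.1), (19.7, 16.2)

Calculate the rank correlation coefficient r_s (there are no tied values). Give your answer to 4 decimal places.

-0.6000

Rank s: 2, 3, 5, 6, 1, 4
Rank t: 3, 4, 5, 1, 6, 2
d = rank(s) − rank(t): -1, -1, 0, 5, -5, 2; Σd² = 56
ρ = 1 − 6Σd² / [n(n²−1)] = 1 − 6×56 / (6×35) = 1 − 336/210 ≈ -0.6000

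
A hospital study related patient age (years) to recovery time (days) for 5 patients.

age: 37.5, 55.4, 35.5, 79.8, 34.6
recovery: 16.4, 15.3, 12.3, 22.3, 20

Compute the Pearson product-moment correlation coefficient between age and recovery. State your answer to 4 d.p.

0.5880

n = 5, Σx = 242.8, Σy = 86.3, Σx² = 13300.86, Σy² = 1551.63, Σxy = 4370.81
nΣxy − ΣxΣy = 21854.05 − 20953.64 = 900.41
nΣx² − (Σx)² = 66504.3 − 58951.84 = 7552.46; nΣy² − (Σy)² = 7758.15 − 7447.69 = 310.46
r = 900.41 / √(7552.46 × 310.46) = 900.41 / 1531.2533 ≈ 0.5880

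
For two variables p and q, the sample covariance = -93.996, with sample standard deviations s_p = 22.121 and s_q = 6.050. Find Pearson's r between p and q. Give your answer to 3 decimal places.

r = Cov(p,q) / (s_p · s_q) = -93.996 / (22.121 × 6.050)
  = -93.996 / 133.8320 ≈ -0.702

-0.702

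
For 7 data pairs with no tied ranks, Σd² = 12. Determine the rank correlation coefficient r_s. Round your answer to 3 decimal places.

ρ = 1 − 6Σd² / [n(n²−1)] = 1 − 6×12 / (7×48)
  = 1 − 72/336 = 1 − 0.2143 ≈ 0.786

0.786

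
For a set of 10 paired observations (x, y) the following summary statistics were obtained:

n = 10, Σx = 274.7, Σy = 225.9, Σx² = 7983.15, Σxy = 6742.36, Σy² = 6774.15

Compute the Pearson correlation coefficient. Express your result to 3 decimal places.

0.628

r = (nΣxy − ΣxΣy) / √[(nΣx² − (Σx)²)(nΣy² − (Σy)²)]
Numerator: 10×6742.36 − 274.7×225.9 = 5368.87
Denominator: √[(79831.5 − 75460.09)(67741.5 − 51030.81)] = √[4371.41 × 16710.69] = 8546.8870
r = 5368.87 / 8546.8870 ≈ 0.628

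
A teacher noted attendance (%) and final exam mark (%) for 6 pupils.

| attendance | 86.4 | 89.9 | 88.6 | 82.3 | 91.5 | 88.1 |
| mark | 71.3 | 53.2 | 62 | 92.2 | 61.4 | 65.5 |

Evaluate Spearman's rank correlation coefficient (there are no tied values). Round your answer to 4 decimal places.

Rank attendance: 2, 5, 4, 1, 6, 3
Rank mark: 5, 1, 3, 6, 2, 4
d = rank(attendance) − rank(mark): -3, 4, 1, -5, 4, -1; Σd² = 68
ρ = 1 − 6Σd² / [n(n²−1)] = 1 − 6×68 / (6×35) = 1 − 408/210 ≈ -0.9429

-0.9429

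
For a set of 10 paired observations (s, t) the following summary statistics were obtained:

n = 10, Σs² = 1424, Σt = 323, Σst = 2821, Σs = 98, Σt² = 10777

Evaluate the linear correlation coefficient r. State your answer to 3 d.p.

-0.862

r = (nΣst − ΣsΣt) / √[(nΣs² − (Σs)²)(nΣt² − (Σt)²)]
Numerator: 10×2821 − 98×323 = -3444
Denominator: √[(14240 − 9604)(107770 − 104329)] = √[4636 × 3441] = 3994.0551
r = -3444 / 3994.0551 ≈ -0.862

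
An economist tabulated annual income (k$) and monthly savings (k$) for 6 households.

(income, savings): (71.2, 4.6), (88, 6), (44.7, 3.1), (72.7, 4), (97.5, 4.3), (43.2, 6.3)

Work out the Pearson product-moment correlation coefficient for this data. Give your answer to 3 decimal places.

n = 6, Σx = 417.3, Σy = 28.3, Σx² = 31469.31, Σy² = 140.95, Σxy = 1976.3
nΣxy − ΣxΣy = 11857.8 − 11809.59 = 48.21
nΣx² − (Σx)² = 188815.86 − 174139.29 = 14676.57; nΣy² − (Σy)² = 845.7 − 800.89 = 44.81
r = 48.21 / √(14676.57 × 44.81) = 48.21 / 810.9606 ≈ 0.059

0.059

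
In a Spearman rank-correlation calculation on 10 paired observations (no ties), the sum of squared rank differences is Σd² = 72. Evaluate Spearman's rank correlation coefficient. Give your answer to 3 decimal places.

ρ = 1 − 6Σd² / [n(n²−1)] = 1 − 6×72 / (10×99)
  = 1 − 432/990 = 1 − 0.4364 ≈ 0.564

0.564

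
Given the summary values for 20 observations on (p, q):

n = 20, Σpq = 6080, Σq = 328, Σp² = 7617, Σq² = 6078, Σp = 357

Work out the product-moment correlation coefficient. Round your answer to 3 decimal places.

r = (nΣpq − ΣpΣq) / √[(nΣp² − (Σp)²)(nΣq² − (Σq)²)]
Numerator: 20×6080 − 357×328 = 4504
Denominator: √[(152340 − 127449)(121560 − 107584)] = √[24891 × 13976] = 18651.4508
r = 4504 / 18651.4508 ≈ 0.241

0.241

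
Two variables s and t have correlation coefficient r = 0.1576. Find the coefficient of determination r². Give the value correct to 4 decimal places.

0.0248

r² = (0.1576)² = 0.0248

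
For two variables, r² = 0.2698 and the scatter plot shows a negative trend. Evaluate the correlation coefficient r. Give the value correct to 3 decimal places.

-0.519

|r| = √0.2698 = 0.519
The association is negative, so r = −0.519.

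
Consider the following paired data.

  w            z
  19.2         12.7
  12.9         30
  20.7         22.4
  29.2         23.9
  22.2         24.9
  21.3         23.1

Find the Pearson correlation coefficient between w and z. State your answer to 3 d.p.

n = 6, Σw = 125.5, Σz = 137, Σw² = 2762.71, Σz² = 3287.88, Σwz = 2837.21
nΣwz − ΣwΣz = 17023.26 − 17193.5 = -170.24
nΣw² − (Σw)² = 16576.26 − 15750.25 = 826.01; nΣz² − (Σz)² = 19727.28 − 18769 = 958.28
r = -170.24 / √(826.01 × 958.28) = -170.24 / 889.6903 ≈ -0.191

-0.191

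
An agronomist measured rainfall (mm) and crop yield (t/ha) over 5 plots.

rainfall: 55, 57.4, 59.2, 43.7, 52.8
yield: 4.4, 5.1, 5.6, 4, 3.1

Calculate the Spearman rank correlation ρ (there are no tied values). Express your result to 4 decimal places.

Rank rainfall: 3, 4, 5, 1, 2
Rank yield: 3, 4, 5, 2, 1
d = rank(rainfall) − rank(yield): 0, 0, 0, -1, 1; Σd² = 2
ρ = 1 − 6Σd² / [n(n²−1)] = 1 − 6×2 / (5×24) = 1 − 12/120 ≈ 0.9000

0.9000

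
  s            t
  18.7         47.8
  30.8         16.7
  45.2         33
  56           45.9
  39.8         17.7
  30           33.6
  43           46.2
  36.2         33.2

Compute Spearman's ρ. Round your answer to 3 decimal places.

Rank s: 1, 3, 7, 8, 5, 2, 6, 4
Rank t: 8, 1, 3, 6, 2, 5, 7, 4
d = rank(s) − rank(t): -7, 2, 4, 2, 3, -3, -1, 0; Σd² = 92
ρ = 1 − 6Σd² / [n(n²−1)] = 1 − 6×92 / (8×63) = 1 − 552/504 ≈ -0.095

-0.095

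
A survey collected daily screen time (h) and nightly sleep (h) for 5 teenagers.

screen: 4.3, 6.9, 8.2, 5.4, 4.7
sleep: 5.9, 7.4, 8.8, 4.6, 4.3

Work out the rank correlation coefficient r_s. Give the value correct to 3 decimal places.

Rank screen: 1, 4, 5, 3, 2
Rank sleep: 3, 4, 5, 2, 1
d = rank(screen) − rank(sleep): -2, 0, 0, 1, 1; Σd² = 6
ρ = 1 − 6Σd² / [n(n²−1)] = 1 − 6×6 / (5×24) = 1 − 36/120 ≈ 0.700

0.700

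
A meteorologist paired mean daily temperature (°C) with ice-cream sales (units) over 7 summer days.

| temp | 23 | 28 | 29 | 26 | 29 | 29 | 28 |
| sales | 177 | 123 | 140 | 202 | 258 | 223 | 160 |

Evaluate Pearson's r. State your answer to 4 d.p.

0.1025

n = 7, Σx = 192, Σy = 1283, Σx² = 5296, Σy² = 248755, Σxy = 35256
nΣxy − ΣxΣy = 246792 − 246336 = 456
nΣx² − (Σx)² = 37072 − 36864 = 208; nΣy² − (Σy)² = 1741285 − 1646089 = 95196
r = 456 / √(208 × 95196) = 456 / 4449.8054 ≈ 0.1025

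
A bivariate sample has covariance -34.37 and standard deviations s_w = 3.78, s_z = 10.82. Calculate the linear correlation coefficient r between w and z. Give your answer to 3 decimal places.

-0.840

r = Cov(w,z) / (s_w · s_z) = -34.37 / (3.78 × 10.82)
  = -34.37 / 40.8996 ≈ -0.840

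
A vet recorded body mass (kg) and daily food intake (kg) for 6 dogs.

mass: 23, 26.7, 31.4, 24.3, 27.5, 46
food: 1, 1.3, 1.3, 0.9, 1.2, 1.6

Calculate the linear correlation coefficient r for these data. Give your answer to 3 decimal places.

n = 6, Σx = 178.9, Σy = 7.3, Σx² = 5690.59, Σy² = 9.19, Σxy = 227
nΣxy − ΣxΣy = 1362 − 1305.97 = 56.03
nΣx² − (Σx)² = 34143.54 − 32005.21 = 2138.33; nΣy² − (Σy)² = 55.14 − 53.29 = 1.85
r = 56.03 / √(2138.33 × 1.85) = 56.03 / 62.8960 ≈ 0.891

0.891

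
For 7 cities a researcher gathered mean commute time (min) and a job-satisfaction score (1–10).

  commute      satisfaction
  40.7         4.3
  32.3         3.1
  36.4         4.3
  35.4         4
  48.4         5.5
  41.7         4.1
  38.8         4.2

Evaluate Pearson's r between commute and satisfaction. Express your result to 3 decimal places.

0.906

n = 7, Σx = 273.7, Σy = 29.5, Σx² = 10864.79, Σy² = 127.29, Σxy = 1173.39
nΣxy − ΣxΣy = 8213.73 − 8074.15 = 139.58
nΣx² − (Σx)² = 76053.53 − 74911.69 = 1141.84; nΣy² − (Σy)² = 891.03 − 870.25 = 20.78
r = 139.58 / √(1141.84 × 20.78) = 139.58 / 154.0371 ≈ 0.906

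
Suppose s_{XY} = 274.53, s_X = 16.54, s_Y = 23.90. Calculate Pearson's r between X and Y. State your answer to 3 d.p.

r = Cov(X,Y) / (s_X · s_Y) = 274.53 / (16.54 × 23.90)
  = 274.53 / 395.3060 ≈ 0.694

0.694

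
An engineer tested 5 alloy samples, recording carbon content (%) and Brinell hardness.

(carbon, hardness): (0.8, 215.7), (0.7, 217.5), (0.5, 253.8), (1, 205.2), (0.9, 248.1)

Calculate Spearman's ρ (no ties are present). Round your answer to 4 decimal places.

-0.7000

Rank carbon: 3, 2, 1, 5, 4
Rank hardness: 2, 3, 5, 1, 4
d = rank(carbon) − rank(hardness): 1, -1, -4, 4, 0; Σd² = 34
ρ = 1 − 6Σd² / [n(n²−1)] = 1 − 6×34 / (5×24) = 1 − 204/120 ≈ -0.7000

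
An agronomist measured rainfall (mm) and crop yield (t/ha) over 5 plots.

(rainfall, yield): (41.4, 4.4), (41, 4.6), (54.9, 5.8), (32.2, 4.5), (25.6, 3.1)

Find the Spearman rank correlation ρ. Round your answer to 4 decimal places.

0.7000

Rank rainfall: 4, 3, 5, 2, 1
Rank yield: 2, 4, 5, 3, 1
d = rank(rainfall) − rank(yield): 2, -1, 0, -1, 0; Σd² = 6
ρ = 1 − 6Σd² / [n(n²−1)] = 1 − 6×6 / (5×24) = 1 − 36/120 ≈ 0.7000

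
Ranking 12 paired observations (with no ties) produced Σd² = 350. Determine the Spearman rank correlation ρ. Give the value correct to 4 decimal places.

ρ = 1 − 6Σd² / [n(n²−1)] = 1 − 6×350 / (12×143)
  = 1 − 2100/1716 = 1 − 1.22378 ≈ -0.2238

-0.2238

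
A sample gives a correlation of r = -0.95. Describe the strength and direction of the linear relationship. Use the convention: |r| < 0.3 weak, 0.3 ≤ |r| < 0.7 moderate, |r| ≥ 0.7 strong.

strong negative

r = -0.95 < 0 so the relationship is negative.
|r| = 0.95, which falls in the strong range.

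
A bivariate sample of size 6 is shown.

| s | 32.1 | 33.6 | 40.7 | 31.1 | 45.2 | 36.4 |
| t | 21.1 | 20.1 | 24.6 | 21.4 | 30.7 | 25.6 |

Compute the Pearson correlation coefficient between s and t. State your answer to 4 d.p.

n = 6, Σs = 219.1, Σt = 143.5, Σs² = 8151.07, Σt² = 3510.19, Σst = 5338.91
nΣst − ΣsΣt = 32033.46 − 31440.85 = 592.61
nΣs² − (Σs)² = 48906.42 − 48004.81 = 901.61; nΣt² − (Σt)² = 21061.14 − 20592.25 = 468.89
r = 592.61 / √(901.61 × 468.89) = 592.61 / 650.1968 ≈ 0.9114

0.9114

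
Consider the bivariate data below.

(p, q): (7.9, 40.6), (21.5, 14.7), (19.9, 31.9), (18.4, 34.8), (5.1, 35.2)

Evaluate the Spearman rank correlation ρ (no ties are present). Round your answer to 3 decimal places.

-0.900

Rank p: 2, 5, 4, 3, 1
Rank q: 5, 1, 2, 3, 4
d = rank(p) − rank(q): -3, 4, 2, 0, -3; Σd² = 38
ρ = 1 − 6Σd² / [n(n²−1)] = 1 − 6×38 / (5×24) = 1 − 228/120 ≈ -0.900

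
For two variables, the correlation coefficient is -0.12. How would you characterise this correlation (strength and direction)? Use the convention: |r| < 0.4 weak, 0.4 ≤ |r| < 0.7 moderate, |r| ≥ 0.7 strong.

weak negative

r = -0.12 < 0 so the relationship is negative.
|r| = 0.12, which falls in the weak range.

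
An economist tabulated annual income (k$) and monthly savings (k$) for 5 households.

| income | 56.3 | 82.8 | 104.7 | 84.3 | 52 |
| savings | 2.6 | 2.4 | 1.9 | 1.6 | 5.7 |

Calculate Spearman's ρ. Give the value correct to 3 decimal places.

Rank income: 2, 3, 5, 4, 1
Rank savings: 4, 3, 2, 1, 5
d = rank(income) − rank(savings): -2, 0, 3, 3, -4; Σd² = 38
ρ = 1 − 6Σd² / [n(n²−1)] = 1 − 6×38 / (5×24) = 1 − 228/120 ≈ -0.900

-0.900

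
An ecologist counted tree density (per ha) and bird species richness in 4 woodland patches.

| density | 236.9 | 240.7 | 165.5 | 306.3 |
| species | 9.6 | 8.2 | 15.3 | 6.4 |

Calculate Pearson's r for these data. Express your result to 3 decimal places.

n = 4, Σx = 949.4, Σy = 39.5, Σx² = 235268.04, Σy² = 434.45, Σxy = 8740.45
nΣxy − ΣxΣy = 34961.8 − 37501.3 = -2539.5
nΣx² − (Σx)² = 941072.16 − 901360.36 = 39711.8; nΣy² − (Σy)² = 1737.8 − 1560.25 = 177.55
r = -2539.5 / √(39711.8 × 177.55) = -2539.5 / 2655.3399 ≈ -0.956

-0.956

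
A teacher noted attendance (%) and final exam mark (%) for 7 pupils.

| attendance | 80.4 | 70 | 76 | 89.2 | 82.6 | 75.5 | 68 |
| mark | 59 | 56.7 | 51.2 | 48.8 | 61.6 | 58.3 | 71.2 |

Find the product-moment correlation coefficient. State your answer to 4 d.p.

-0.5966

n = 7, Σx = 541.7, Σy = 406.8, Σx² = 42243.81, Σy² = 23961.66, Σxy = 31288.17
nΣxy − ΣxΣy = 219017.19 − 220363.56 = -1346.37
nΣx² − (Σx)² = 295706.67 − 293438.89 = 2267.78; nΣy² − (Σy)² = 167731.62 − 165486.24 = 2245.38
r = -1346.37 / √(2267.78 × 2245.38) = -1346.37 / 2256.5522 ≈ -0.5966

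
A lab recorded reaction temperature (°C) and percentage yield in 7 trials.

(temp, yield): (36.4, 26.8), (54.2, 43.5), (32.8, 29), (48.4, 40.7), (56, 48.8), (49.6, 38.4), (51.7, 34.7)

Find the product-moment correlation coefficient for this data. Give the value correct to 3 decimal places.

n = 7, Σx = 329.1, Σy = 261.9, Σx² = 15950.05, Σy² = 10168.07, Σxy = 12685.73
nΣxy − ΣxΣy = 88800.11 − 86191.29 = 2608.82
nΣx² − (Σx)² = 111650.35 − 108306.81 = 3343.54; nΣy² − (Σy)² = 71176.49 − 68591.61 = 2584.88
r = 2608.82 / √(3343.54 × 2584.88) = 2608.82 / 2939.8384 ≈ 0.887

0.887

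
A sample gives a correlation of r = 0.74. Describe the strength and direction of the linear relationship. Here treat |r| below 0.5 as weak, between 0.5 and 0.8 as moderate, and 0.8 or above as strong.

moderate positive

r = 0.74 > 0 so the relationship is positive.
|r| = 0.74, which falls in the moderate range.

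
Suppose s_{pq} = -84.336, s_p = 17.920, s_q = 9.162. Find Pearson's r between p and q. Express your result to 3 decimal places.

r = Cov(p,q) / (s_p · s_q) = -84.336 / (17.920 × 9.162)
  = -84.336 / 164.1830 ≈ -0.514

-0.514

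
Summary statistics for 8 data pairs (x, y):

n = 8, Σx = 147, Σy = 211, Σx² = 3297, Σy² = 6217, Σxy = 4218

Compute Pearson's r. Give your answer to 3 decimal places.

0.547

r = (nΣxy − ΣxΣy) / √[(nΣx² − (Σx)²)(nΣy² − (Σy)²)]
Numerator: 8×4218 − 147×211 = 2727
Denominator: √[(26376 − 21609)(49736 − 44521)] = √[4767 × 5215] = 4985.9708
r = 2727 / 4985.9708 ≈ 0.547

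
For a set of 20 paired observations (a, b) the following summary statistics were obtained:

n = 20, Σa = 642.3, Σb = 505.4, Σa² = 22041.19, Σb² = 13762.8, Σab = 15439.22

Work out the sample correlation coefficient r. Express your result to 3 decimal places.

r = (nΣab − ΣaΣb) / √[(nΣa² − (Σa)²)(nΣb² − (Σb)²)]
Numerator: 20×15439.22 − 642.3×505.4 = -15834.02
Denominator: √[(440823.8 − 412549.29)(275256 − 255429.16)] = √[28274.51 × 19826.84] = 23676.8703
r = -15834.02 / 23676.8703 ≈ -0.669

-0.669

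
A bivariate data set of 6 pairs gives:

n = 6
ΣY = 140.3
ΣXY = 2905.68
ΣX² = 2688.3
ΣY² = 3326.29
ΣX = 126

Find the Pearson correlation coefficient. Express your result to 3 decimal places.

-0.925

r = (nΣXY − ΣXΣY) / √[(nΣX² − (ΣX)²)(nΣY² − (ΣY)²)]
Numerator: 6×2905.68 − 126×140.3 = -243.72
Denominator: √[(16129.8 − 15876)(19957.74 − 19684.09)] = √[253.8 × 273.65] = 263.5382
r = -243.72 / 263.5382 ≈ -0.925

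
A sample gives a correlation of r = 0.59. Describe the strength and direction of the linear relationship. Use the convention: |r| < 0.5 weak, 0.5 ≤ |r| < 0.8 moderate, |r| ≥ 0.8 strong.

r = 0.59 > 0 so the relationship is positive.
|r| = 0.59, which falls in the moderate range.

moderate positive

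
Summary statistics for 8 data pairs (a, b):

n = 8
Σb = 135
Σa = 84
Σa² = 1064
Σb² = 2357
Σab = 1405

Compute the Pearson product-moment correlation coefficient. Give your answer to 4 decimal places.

-0.1043

r = (nΣab − ΣaΣb) / √[(nΣa² − (Σa)²)(nΣb² − (Σb)²)]
Numerator: 8×1405 − 84×135 = -100
Denominator: √[(8512 − 7056)(18856 − 18225)] = √[1456 × 631] = 958.5072
r = -100 / 958.5072 ≈ -0.1043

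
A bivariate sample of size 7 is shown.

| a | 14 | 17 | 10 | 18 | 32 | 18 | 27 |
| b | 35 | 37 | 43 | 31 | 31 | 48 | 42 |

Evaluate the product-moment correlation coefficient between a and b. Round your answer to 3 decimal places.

-0.309

n = 7, Σa = 136, Σb = 267, Σa² = 2986, Σb² = 10433, Σab = 5097
nΣab − ΣaΣb = 35679 − 36312 = -633
nΣa² − (Σa)² = 20902 − 18496 = 2406; nΣb² − (Σb)² = 73031 − 71289 = 1742
r = -633 / √(2406 × 1742) = -633 / 2047.2547 ≈ -0.309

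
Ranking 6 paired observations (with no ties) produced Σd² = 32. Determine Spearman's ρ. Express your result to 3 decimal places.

0.086

ρ = 1 − 6Σd² / [n(n²−1)] = 1 − 6×32 / (6×35)
  = 1 − 192/210 = 1 − 0.9143 ≈ 0.086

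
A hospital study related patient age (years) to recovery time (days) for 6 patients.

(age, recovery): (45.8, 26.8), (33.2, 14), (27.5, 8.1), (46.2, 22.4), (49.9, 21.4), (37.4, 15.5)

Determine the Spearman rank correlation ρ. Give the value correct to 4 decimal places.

Rank age: 4, 2, 1, 5, 6, 3
Rank recovery: 6, 2, 1, 5, 4, 3
d = rank(age) − rank(recovery): -2, 0, 0, 0, 2, 0; Σd² = 8
ρ = 1 − 6Σd² / [n(n²−1)] = 1 − 6×8 / (6×35) = 1 − 48/210 ≈ 0.7714

0.7714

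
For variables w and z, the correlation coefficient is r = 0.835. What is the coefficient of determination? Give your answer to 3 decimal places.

0.697

r² = (0.835)² = 0.697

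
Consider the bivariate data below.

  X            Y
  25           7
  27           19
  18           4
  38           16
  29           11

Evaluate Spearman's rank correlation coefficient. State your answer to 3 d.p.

0.700

Rank X: 2, 3, 1, 5, 4
Rank Y: 2, 5, 1, 4, 3
d = rank(X) − rank(Y): 0, -2, 0, 1, 1; Σd² = 6
ρ = 1 − 6Σd² / [n(n²−1)] = 1 − 6×6 / (5×24) = 1 − 36/120 ≈ 0.700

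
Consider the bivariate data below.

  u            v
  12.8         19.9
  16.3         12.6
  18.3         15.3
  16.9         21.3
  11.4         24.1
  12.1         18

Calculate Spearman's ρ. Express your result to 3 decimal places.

Rank u: 3, 4, 6, 5, 1, 2
Rank v: 4, 1, 2, 5, 6, 3
d = rank(u) − rank(v): -1, 3, 4, 0, -5, -1; Σd² = 52
ρ = 1 − 6Σd² / [n(n²−1)] = 1 − 6×52 / (6×35) = 1 − 312/210 ≈ -0.486

-0.486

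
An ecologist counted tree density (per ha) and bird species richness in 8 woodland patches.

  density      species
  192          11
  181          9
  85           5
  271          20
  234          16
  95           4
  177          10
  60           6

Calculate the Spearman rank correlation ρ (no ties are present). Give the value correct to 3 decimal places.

0.881

Rank density: 6, 5, 2, 8, 7, 3, 4, 1
Rank species: 6, 4, 2, 8, 7, 1, 5, 3
d = rank(density) − rank(species): 0, 1, 0, 0, 0, 2, -1, -2; Σd² = 10
ρ = 1 − 6Σd² / [n(n²−1)] = 1 − 6×10 / (8×63) = 1 − 60/504 ≈ 0.881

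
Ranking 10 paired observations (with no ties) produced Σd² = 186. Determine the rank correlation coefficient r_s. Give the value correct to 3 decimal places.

-0.127

ρ = 1 − 6Σd² / [n(n²−1)] = 1 − 6×186 / (10×99)
  = 1 − 1116/990 = 1 − 1.1273 ≈ -0.127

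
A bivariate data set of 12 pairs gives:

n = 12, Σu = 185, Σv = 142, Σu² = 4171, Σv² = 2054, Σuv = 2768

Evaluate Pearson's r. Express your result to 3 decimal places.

0.825

r = (nΣuv − ΣuΣv) / √[(nΣu² − (Σu)²)(nΣv² − (Σv)²)]
Numerator: 12×2768 − 185×142 = 6946
Denominator: √[(50052 − 34225)(24648 − 20164)] = √[15827 × 4484] = 8424.2666
r = 6946 / 8424.2666 ≈ 0.825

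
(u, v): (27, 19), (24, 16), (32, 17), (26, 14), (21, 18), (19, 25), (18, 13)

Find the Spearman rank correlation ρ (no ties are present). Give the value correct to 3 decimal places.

0.143

Rank u: 6, 4, 7, 5, 3, 2, 1
Rank v: 6, 3, 4, 2, 5, 7, 1
d = rank(u) − rank(v): 0, 1, 3, 3, -2, -5, 0; Σd² = 48
ρ = 1 − 6Σd² / [n(n²−1)] = 1 − 6×48 / (7×48) = 1 − 288/336 ≈ 0.143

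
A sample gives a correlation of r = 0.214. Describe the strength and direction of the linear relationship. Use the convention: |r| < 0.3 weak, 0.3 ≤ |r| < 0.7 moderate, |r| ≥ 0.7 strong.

r = 0.214 > 0 so the relationship is positive.
|r| = 0.214, which falls in the weak range.

weak positive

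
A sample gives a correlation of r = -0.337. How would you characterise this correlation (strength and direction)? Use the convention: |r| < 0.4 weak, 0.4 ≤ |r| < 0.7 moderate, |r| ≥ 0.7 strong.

weak negative

r = -0.337 < 0 so the relationship is negative.
|r| = 0.337, which falls in the weak range.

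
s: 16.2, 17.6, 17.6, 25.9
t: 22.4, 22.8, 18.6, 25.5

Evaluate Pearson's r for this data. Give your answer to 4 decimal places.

n = 4, Σs = 77.3, Σt = 89.3, Σs² = 1552.77, Σt² = 2017.81, Σst = 1751.97
nΣst − ΣsΣt = 7007.88 − 6902.89 = 104.99
nΣs² − (Σs)² = 6211.08 − 5975.29 = 235.79; nΣt² − (Σt)² = 8071.24 − 7974.49 = 96.75
r = 104.99 / √(235.79 × 96.75) = 104.99 / 151.0387 ≈ 0.6951

0.6951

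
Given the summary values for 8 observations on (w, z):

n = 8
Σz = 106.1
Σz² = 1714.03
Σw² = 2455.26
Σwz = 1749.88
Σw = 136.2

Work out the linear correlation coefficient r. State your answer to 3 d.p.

r = (nΣwz − ΣwΣz) / √[(nΣw² − (Σw)²)(nΣz² − (Σz)²)]
Numerator: 8×1749.88 − 136.2×106.1 = -451.78
Denominator: √[(19642.08 − 18550.44)(13712.24 − 11257.21)] = √[1091.64 × 2455.03] = 1637.0733
r = -451.78 / 1637.0733 ≈ -0.276

-0.276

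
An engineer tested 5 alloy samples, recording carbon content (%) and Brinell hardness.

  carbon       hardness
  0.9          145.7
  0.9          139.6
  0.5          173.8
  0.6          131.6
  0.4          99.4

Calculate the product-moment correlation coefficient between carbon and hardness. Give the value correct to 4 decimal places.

0.2805

n = 5, Σx = 3.3, Σy = 690.1, Σx² = 2.39, Σy² = 98122.01, Σxy = 462.39
nΣxy − ΣxΣy = 2311.95 − 2277.33 = 34.62
nΣx² − (Σx)² = 11.95 − 10.89 = 1.06; nΣy² − (Σy)² = 490610.05 − 476238.01 = 14372.04
r = 34.62 / √(1.06 × 14372.04) = 34.62 / 123.4276 ≈ 0.2805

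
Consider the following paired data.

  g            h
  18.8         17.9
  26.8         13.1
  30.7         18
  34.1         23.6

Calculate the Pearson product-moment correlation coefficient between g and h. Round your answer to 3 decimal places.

0.486

n = 4, Σg = 110.4, Σh = 72.6, Σg² = 3176.98, Σh² = 1372.98, Σgh = 2044.96
nΣgh − ΣgΣh = 8179.84 − 8015.04 = 164.8
nΣg² − (Σg)² = 12707.92 − 12188.16 = 519.76; nΣh² − (Σh)² = 5491.92 − 5270.76 = 221.16
r = 164.8 / √(519.76 × 221.16) = 164.8 / 339.0429 ≈ 0.486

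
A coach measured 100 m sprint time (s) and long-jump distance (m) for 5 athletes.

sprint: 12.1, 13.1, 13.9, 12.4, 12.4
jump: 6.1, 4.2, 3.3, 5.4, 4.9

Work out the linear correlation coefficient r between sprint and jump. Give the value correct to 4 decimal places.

-0.9634

n = 5, Σx = 63.9, Σy = 23.9, Σx² = 818.75, Σy² = 118.91, Σxy = 302.42
nΣxy − ΣxΣy = 1512.1 − 1527.21 = -15.11
nΣx² − (Σx)² = 4093.75 − 4083.21 = 10.54; nΣy² − (Σy)² = 594.55 − 571.21 = 23.34
r = -15.11 / √(10.54 × 23.34) = -15.11 / 15.6845 ≈ -0.9634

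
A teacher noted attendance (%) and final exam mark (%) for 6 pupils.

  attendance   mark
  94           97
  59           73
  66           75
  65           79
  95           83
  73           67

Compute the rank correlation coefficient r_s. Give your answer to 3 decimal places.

Rank attendance: 5, 1, 3, 2, 6, 4
Rank mark: 6, 2, 3, 4, 5, 1
d = rank(attendance) − rank(mark): -1, -1, 0, -2, 1, 3; Σd² = 16
ρ = 1 − 6Σd² / [n(n²−1)] = 1 − 6×16 / (6×35) = 1 − 96/210 ≈ 0.543

0.543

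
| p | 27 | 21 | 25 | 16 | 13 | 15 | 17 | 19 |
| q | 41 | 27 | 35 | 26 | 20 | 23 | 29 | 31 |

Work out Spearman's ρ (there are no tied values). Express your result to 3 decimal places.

Rank p: 8, 6, 7, 3, 1, 2, 4, 5
Rank q: 8, 4, 7, 3, 1, 2, 5, 6
d = rank(p) − rank(q): 0, 2, 0, 0, 0, 0, -1, -1; Σd² = 6
ρ = 1 − 6Σd² / [n(n²−1)] = 1 − 6×6 / (8×63) = 1 − 36/504 ≈ 0.929

0.929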